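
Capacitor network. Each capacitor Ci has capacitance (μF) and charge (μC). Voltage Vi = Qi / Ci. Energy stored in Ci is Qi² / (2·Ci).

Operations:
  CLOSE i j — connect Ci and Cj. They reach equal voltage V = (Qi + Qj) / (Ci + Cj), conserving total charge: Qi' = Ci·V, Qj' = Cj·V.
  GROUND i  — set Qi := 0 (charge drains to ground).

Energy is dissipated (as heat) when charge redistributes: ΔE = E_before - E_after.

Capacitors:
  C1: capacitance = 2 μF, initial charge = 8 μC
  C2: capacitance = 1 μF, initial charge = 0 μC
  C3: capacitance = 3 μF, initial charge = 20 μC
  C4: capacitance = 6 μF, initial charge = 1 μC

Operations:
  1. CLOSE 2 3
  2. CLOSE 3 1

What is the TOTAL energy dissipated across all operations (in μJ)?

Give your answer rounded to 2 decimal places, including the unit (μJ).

Initial: C1(2μF, Q=8μC, V=4.00V), C2(1μF, Q=0μC, V=0.00V), C3(3μF, Q=20μC, V=6.67V), C4(6μF, Q=1μC, V=0.17V)
Op 1: CLOSE 2-3: Q_total=20.00, C_total=4.00, V=5.00; Q2=5.00, Q3=15.00; dissipated=16.667
Op 2: CLOSE 3-1: Q_total=23.00, C_total=5.00, V=4.60; Q3=13.80, Q1=9.20; dissipated=0.600
Total dissipated: 17.267 μJ

Answer: 17.27 μJ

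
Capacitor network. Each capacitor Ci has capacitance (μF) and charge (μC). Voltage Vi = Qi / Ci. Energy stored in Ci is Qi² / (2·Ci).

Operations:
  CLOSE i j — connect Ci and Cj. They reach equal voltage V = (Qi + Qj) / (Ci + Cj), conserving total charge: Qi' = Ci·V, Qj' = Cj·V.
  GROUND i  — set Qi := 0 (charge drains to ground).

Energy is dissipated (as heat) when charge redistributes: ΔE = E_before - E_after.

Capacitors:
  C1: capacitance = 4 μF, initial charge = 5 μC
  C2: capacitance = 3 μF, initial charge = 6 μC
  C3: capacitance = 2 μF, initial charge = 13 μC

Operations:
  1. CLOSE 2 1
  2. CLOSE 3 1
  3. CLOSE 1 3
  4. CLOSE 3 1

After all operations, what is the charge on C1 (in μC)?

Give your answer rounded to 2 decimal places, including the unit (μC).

Answer: 12.86 μC

Derivation:
Initial: C1(4μF, Q=5μC, V=1.25V), C2(3μF, Q=6μC, V=2.00V), C3(2μF, Q=13μC, V=6.50V)
Op 1: CLOSE 2-1: Q_total=11.00, C_total=7.00, V=1.57; Q2=4.71, Q1=6.29; dissipated=0.482
Op 2: CLOSE 3-1: Q_total=19.29, C_total=6.00, V=3.21; Q3=6.43, Q1=12.86; dissipated=16.194
Op 3: CLOSE 1-3: Q_total=19.29, C_total=6.00, V=3.21; Q1=12.86, Q3=6.43; dissipated=0.000
Op 4: CLOSE 3-1: Q_total=19.29, C_total=6.00, V=3.21; Q3=6.43, Q1=12.86; dissipated=0.000
Final charges: Q1=12.86, Q2=4.71, Q3=6.43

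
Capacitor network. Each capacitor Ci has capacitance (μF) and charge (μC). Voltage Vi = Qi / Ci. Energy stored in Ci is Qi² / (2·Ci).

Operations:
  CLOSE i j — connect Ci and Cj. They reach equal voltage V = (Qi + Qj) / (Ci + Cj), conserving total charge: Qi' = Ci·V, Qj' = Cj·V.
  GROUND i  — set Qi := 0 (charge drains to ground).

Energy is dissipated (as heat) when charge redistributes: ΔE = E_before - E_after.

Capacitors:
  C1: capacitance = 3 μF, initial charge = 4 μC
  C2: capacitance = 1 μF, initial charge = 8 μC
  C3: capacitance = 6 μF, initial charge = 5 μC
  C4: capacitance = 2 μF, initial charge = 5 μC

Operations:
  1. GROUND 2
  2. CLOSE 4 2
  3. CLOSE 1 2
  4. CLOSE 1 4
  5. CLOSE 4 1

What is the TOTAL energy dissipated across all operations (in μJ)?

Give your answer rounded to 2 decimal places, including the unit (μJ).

Initial: C1(3μF, Q=4μC, V=1.33V), C2(1μF, Q=8μC, V=8.00V), C3(6μF, Q=5μC, V=0.83V), C4(2μF, Q=5μC, V=2.50V)
Op 1: GROUND 2: Q2=0; energy lost=32.000
Op 2: CLOSE 4-2: Q_total=5.00, C_total=3.00, V=1.67; Q4=3.33, Q2=1.67; dissipated=2.083
Op 3: CLOSE 1-2: Q_total=5.67, C_total=4.00, V=1.42; Q1=4.25, Q2=1.42; dissipated=0.042
Op 4: CLOSE 1-4: Q_total=7.58, C_total=5.00, V=1.52; Q1=4.55, Q4=3.03; dissipated=0.037
Op 5: CLOSE 4-1: Q_total=7.58, C_total=5.00, V=1.52; Q4=3.03, Q1=4.55; dissipated=0.000
Total dissipated: 34.163 μJ

Answer: 34.16 μJ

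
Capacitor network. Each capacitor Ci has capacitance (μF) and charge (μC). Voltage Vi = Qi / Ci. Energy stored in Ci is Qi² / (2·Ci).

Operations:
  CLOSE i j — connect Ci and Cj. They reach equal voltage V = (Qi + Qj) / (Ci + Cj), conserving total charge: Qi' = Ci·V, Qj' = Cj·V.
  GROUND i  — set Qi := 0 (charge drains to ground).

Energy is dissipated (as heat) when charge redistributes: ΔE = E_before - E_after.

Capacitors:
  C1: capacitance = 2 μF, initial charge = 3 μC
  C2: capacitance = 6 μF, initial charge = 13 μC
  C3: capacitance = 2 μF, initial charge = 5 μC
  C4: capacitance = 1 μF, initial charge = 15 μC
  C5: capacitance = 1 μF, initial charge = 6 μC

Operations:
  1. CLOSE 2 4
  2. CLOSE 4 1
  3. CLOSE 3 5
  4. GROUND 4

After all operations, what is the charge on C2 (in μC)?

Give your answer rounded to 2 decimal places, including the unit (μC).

Answer: 24.00 μC

Derivation:
Initial: C1(2μF, Q=3μC, V=1.50V), C2(6μF, Q=13μC, V=2.17V), C3(2μF, Q=5μC, V=2.50V), C4(1μF, Q=15μC, V=15.00V), C5(1μF, Q=6μC, V=6.00V)
Op 1: CLOSE 2-4: Q_total=28.00, C_total=7.00, V=4.00; Q2=24.00, Q4=4.00; dissipated=70.583
Op 2: CLOSE 4-1: Q_total=7.00, C_total=3.00, V=2.33; Q4=2.33, Q1=4.67; dissipated=2.083
Op 3: CLOSE 3-5: Q_total=11.00, C_total=3.00, V=3.67; Q3=7.33, Q5=3.67; dissipated=4.083
Op 4: GROUND 4: Q4=0; energy lost=2.722
Final charges: Q1=4.67, Q2=24.00, Q3=7.33, Q4=0.00, Q5=3.67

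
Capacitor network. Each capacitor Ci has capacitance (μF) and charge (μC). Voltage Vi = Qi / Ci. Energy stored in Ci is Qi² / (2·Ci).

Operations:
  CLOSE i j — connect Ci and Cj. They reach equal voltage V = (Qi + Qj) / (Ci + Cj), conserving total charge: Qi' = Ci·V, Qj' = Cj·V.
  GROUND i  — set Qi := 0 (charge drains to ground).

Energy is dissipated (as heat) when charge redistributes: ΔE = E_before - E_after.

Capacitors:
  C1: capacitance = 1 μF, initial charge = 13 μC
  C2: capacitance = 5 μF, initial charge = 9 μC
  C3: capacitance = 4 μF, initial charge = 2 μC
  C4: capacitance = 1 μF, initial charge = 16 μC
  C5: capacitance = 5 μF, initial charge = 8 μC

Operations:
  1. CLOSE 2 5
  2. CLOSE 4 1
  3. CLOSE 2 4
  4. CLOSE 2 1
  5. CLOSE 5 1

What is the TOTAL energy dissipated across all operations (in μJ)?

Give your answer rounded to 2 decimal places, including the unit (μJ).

Initial: C1(1μF, Q=13μC, V=13.00V), C2(5μF, Q=9μC, V=1.80V), C3(4μF, Q=2μC, V=0.50V), C4(1μF, Q=16μC, V=16.00V), C5(5μF, Q=8μC, V=1.60V)
Op 1: CLOSE 2-5: Q_total=17.00, C_total=10.00, V=1.70; Q2=8.50, Q5=8.50; dissipated=0.050
Op 2: CLOSE 4-1: Q_total=29.00, C_total=2.00, V=14.50; Q4=14.50, Q1=14.50; dissipated=2.250
Op 3: CLOSE 2-4: Q_total=23.00, C_total=6.00, V=3.83; Q2=19.17, Q4=3.83; dissipated=68.267
Op 4: CLOSE 2-1: Q_total=33.67, C_total=6.00, V=5.61; Q2=28.06, Q1=5.61; dissipated=47.407
Op 5: CLOSE 5-1: Q_total=14.11, C_total=6.00, V=2.35; Q5=11.76, Q1=2.35; dissipated=6.374
Total dissipated: 124.348 μJ

Answer: 124.35 μJ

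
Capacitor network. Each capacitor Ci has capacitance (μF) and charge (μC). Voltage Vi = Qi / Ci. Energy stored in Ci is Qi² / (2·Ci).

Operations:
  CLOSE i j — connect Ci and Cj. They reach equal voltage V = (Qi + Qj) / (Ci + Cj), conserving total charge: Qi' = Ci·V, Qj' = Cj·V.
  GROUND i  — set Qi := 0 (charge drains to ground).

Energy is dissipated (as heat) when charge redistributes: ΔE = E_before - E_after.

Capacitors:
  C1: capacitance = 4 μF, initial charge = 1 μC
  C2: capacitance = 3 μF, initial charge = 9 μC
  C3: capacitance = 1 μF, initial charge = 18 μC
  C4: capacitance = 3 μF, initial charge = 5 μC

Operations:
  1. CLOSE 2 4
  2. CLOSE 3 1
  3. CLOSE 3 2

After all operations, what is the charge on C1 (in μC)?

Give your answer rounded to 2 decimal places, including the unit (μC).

Initial: C1(4μF, Q=1μC, V=0.25V), C2(3μF, Q=9μC, V=3.00V), C3(1μF, Q=18μC, V=18.00V), C4(3μF, Q=5μC, V=1.67V)
Op 1: CLOSE 2-4: Q_total=14.00, C_total=6.00, V=2.33; Q2=7.00, Q4=7.00; dissipated=1.333
Op 2: CLOSE 3-1: Q_total=19.00, C_total=5.00, V=3.80; Q3=3.80, Q1=15.20; dissipated=126.025
Op 3: CLOSE 3-2: Q_total=10.80, C_total=4.00, V=2.70; Q3=2.70, Q2=8.10; dissipated=0.807
Final charges: Q1=15.20, Q2=8.10, Q3=2.70, Q4=7.00

Answer: 15.20 μC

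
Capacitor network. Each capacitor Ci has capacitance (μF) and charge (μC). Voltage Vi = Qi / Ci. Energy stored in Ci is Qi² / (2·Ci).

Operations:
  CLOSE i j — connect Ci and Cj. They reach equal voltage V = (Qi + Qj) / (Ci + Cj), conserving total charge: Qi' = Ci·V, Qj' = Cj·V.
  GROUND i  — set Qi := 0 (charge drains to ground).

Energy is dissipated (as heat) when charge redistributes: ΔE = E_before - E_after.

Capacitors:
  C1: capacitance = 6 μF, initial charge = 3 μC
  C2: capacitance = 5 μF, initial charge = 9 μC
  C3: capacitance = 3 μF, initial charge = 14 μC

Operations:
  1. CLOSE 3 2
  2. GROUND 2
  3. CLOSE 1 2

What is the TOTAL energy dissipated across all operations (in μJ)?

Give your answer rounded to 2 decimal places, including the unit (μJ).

Answer: 28.71 μJ

Derivation:
Initial: C1(6μF, Q=3μC, V=0.50V), C2(5μF, Q=9μC, V=1.80V), C3(3μF, Q=14μC, V=4.67V)
Op 1: CLOSE 3-2: Q_total=23.00, C_total=8.00, V=2.88; Q3=8.62, Q2=14.38; dissipated=7.704
Op 2: GROUND 2: Q2=0; energy lost=20.664
Op 3: CLOSE 1-2: Q_total=3.00, C_total=11.00, V=0.27; Q1=1.64, Q2=1.36; dissipated=0.341
Total dissipated: 28.709 μJ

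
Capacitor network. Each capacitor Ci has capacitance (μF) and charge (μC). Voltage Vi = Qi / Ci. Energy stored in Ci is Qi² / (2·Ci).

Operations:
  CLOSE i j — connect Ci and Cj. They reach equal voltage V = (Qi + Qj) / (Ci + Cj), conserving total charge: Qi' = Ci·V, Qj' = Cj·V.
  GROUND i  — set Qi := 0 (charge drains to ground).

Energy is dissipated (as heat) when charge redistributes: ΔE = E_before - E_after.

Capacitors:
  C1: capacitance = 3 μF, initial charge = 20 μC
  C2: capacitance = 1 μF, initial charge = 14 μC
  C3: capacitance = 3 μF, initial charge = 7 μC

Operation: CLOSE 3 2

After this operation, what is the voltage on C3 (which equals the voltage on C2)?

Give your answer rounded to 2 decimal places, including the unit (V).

Initial: C1(3μF, Q=20μC, V=6.67V), C2(1μF, Q=14μC, V=14.00V), C3(3μF, Q=7μC, V=2.33V)
Op 1: CLOSE 3-2: Q_total=21.00, C_total=4.00, V=5.25; Q3=15.75, Q2=5.25; dissipated=51.042

Answer: 5.25 V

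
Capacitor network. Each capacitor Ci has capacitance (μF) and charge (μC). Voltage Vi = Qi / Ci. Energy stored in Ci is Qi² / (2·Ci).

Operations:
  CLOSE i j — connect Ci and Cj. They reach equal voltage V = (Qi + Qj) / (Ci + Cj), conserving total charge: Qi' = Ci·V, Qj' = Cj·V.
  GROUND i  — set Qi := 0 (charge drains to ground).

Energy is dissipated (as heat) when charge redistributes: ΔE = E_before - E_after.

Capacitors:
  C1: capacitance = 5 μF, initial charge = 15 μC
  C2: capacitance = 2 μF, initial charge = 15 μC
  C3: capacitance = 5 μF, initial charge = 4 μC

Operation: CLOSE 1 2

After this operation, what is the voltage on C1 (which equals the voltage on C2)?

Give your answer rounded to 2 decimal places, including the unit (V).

Initial: C1(5μF, Q=15μC, V=3.00V), C2(2μF, Q=15μC, V=7.50V), C3(5μF, Q=4μC, V=0.80V)
Op 1: CLOSE 1-2: Q_total=30.00, C_total=7.00, V=4.29; Q1=21.43, Q2=8.57; dissipated=14.464

Answer: 4.29 V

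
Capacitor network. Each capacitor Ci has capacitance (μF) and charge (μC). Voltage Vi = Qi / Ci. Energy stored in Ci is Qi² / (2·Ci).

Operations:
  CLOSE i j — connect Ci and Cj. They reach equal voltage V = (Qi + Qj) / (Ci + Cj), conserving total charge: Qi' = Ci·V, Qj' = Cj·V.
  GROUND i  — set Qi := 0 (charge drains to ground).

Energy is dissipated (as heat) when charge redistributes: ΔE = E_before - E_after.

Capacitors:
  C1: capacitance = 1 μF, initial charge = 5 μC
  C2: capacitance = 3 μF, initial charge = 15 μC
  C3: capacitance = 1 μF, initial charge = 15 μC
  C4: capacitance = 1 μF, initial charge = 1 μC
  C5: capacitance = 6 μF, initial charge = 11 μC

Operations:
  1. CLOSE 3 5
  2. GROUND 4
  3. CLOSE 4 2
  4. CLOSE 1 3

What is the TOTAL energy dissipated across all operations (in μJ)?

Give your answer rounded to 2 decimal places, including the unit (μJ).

Answer: 84.59 μJ

Derivation:
Initial: C1(1μF, Q=5μC, V=5.00V), C2(3μF, Q=15μC, V=5.00V), C3(1μF, Q=15μC, V=15.00V), C4(1μF, Q=1μC, V=1.00V), C5(6μF, Q=11μC, V=1.83V)
Op 1: CLOSE 3-5: Q_total=26.00, C_total=7.00, V=3.71; Q3=3.71, Q5=22.29; dissipated=74.298
Op 2: GROUND 4: Q4=0; energy lost=0.500
Op 3: CLOSE 4-2: Q_total=15.00, C_total=4.00, V=3.75; Q4=3.75, Q2=11.25; dissipated=9.375
Op 4: CLOSE 1-3: Q_total=8.71, C_total=2.00, V=4.36; Q1=4.36, Q3=4.36; dissipated=0.413
Total dissipated: 84.586 μJ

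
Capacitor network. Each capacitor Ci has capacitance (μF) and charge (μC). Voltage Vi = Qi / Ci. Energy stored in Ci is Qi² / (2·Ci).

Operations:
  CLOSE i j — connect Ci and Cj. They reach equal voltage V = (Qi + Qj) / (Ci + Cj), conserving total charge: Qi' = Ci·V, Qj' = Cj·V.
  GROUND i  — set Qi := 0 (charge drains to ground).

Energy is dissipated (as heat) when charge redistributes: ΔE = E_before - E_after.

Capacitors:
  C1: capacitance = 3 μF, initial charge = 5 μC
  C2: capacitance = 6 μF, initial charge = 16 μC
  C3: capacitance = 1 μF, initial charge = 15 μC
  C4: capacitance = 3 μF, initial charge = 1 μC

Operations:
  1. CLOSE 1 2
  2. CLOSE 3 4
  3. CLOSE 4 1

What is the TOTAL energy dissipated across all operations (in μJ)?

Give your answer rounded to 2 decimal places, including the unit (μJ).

Initial: C1(3μF, Q=5μC, V=1.67V), C2(6μF, Q=16μC, V=2.67V), C3(1μF, Q=15μC, V=15.00V), C4(3μF, Q=1μC, V=0.33V)
Op 1: CLOSE 1-2: Q_total=21.00, C_total=9.00, V=2.33; Q1=7.00, Q2=14.00; dissipated=1.000
Op 2: CLOSE 3-4: Q_total=16.00, C_total=4.00, V=4.00; Q3=4.00, Q4=12.00; dissipated=80.667
Op 3: CLOSE 4-1: Q_total=19.00, C_total=6.00, V=3.17; Q4=9.50, Q1=9.50; dissipated=2.083
Total dissipated: 83.750 μJ

Answer: 83.75 μJ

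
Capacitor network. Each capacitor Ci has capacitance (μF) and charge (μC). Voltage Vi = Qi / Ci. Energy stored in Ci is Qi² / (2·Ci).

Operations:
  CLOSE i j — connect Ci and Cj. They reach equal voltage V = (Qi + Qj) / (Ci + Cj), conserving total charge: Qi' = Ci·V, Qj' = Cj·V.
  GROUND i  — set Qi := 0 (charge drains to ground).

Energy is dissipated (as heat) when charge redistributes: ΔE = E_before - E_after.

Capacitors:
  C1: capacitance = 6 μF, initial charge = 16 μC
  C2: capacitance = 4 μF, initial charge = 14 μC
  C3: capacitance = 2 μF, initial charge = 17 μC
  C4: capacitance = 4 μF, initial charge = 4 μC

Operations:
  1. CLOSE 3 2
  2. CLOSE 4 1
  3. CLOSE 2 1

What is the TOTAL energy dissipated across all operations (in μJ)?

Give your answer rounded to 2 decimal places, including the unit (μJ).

Answer: 32.03 μJ

Derivation:
Initial: C1(6μF, Q=16μC, V=2.67V), C2(4μF, Q=14μC, V=3.50V), C3(2μF, Q=17μC, V=8.50V), C4(4μF, Q=4μC, V=1.00V)
Op 1: CLOSE 3-2: Q_total=31.00, C_total=6.00, V=5.17; Q3=10.33, Q2=20.67; dissipated=16.667
Op 2: CLOSE 4-1: Q_total=20.00, C_total=10.00, V=2.00; Q4=8.00, Q1=12.00; dissipated=3.333
Op 3: CLOSE 2-1: Q_total=32.67, C_total=10.00, V=3.27; Q2=13.07, Q1=19.60; dissipated=12.033
Total dissipated: 32.033 μJ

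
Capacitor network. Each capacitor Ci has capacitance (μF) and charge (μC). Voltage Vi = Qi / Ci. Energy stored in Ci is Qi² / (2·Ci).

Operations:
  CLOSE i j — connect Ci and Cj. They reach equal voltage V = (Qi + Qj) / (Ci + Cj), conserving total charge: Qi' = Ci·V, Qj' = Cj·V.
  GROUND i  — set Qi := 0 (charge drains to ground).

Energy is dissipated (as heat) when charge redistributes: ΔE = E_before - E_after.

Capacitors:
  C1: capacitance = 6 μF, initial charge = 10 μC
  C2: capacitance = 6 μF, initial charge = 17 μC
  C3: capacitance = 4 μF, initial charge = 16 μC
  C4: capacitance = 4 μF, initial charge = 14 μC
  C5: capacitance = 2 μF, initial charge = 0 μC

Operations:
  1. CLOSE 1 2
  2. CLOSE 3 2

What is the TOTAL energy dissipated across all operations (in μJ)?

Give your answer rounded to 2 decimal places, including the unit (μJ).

Answer: 5.72 μJ

Derivation:
Initial: C1(6μF, Q=10μC, V=1.67V), C2(6μF, Q=17μC, V=2.83V), C3(4μF, Q=16μC, V=4.00V), C4(4μF, Q=14μC, V=3.50V), C5(2μF, Q=0μC, V=0.00V)
Op 1: CLOSE 1-2: Q_total=27.00, C_total=12.00, V=2.25; Q1=13.50, Q2=13.50; dissipated=2.042
Op 2: CLOSE 3-2: Q_total=29.50, C_total=10.00, V=2.95; Q3=11.80, Q2=17.70; dissipated=3.675
Total dissipated: 5.717 μJ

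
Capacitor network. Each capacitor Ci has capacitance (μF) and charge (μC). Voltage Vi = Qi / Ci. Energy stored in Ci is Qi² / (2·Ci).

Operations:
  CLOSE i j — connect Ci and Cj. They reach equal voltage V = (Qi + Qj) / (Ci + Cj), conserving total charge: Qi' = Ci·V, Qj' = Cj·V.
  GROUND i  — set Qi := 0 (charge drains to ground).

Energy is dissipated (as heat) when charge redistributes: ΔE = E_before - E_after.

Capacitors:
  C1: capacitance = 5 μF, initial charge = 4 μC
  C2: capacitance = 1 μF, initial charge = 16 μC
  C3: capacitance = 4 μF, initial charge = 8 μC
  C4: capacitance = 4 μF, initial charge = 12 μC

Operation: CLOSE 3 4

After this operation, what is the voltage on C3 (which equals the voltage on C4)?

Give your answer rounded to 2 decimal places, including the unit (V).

Answer: 2.50 V

Derivation:
Initial: C1(5μF, Q=4μC, V=0.80V), C2(1μF, Q=16μC, V=16.00V), C3(4μF, Q=8μC, V=2.00V), C4(4μF, Q=12μC, V=3.00V)
Op 1: CLOSE 3-4: Q_total=20.00, C_total=8.00, V=2.50; Q3=10.00, Q4=10.00; dissipated=1.000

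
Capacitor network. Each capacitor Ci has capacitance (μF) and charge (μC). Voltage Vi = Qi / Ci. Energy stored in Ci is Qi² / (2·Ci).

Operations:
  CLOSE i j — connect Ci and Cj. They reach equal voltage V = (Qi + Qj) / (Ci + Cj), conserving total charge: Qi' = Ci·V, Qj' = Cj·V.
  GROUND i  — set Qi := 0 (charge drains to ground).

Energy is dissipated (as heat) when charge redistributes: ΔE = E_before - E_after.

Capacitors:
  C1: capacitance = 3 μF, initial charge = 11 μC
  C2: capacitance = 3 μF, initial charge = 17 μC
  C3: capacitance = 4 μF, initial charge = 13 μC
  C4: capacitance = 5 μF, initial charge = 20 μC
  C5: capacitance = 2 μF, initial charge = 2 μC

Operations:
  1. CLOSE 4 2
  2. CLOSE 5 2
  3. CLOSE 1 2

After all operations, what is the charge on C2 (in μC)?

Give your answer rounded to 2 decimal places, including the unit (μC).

Answer: 10.26 μC

Derivation:
Initial: C1(3μF, Q=11μC, V=3.67V), C2(3μF, Q=17μC, V=5.67V), C3(4μF, Q=13μC, V=3.25V), C4(5μF, Q=20μC, V=4.00V), C5(2μF, Q=2μC, V=1.00V)
Op 1: CLOSE 4-2: Q_total=37.00, C_total=8.00, V=4.62; Q4=23.12, Q2=13.88; dissipated=2.604
Op 2: CLOSE 5-2: Q_total=15.88, C_total=5.00, V=3.17; Q5=6.35, Q2=9.53; dissipated=7.884
Op 3: CLOSE 1-2: Q_total=20.52, C_total=6.00, V=3.42; Q1=10.26, Q2=10.26; dissipated=0.181
Final charges: Q1=10.26, Q2=10.26, Q3=13.00, Q4=23.12, Q5=6.35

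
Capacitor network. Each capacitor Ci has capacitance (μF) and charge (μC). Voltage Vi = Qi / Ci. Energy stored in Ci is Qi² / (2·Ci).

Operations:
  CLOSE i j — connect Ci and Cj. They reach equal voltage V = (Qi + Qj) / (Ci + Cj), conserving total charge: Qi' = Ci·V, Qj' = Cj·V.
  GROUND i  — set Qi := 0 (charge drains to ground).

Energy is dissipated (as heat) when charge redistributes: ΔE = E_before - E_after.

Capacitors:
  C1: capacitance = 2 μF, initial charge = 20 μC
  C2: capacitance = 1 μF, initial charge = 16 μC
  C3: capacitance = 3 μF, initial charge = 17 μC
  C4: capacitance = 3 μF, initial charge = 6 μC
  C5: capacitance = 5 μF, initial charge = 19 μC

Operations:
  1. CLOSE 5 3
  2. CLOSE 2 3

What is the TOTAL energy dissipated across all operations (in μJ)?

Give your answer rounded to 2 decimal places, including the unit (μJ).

Initial: C1(2μF, Q=20μC, V=10.00V), C2(1μF, Q=16μC, V=16.00V), C3(3μF, Q=17μC, V=5.67V), C4(3μF, Q=6μC, V=2.00V), C5(5μF, Q=19μC, V=3.80V)
Op 1: CLOSE 5-3: Q_total=36.00, C_total=8.00, V=4.50; Q5=22.50, Q3=13.50; dissipated=3.267
Op 2: CLOSE 2-3: Q_total=29.50, C_total=4.00, V=7.38; Q2=7.38, Q3=22.12; dissipated=49.594
Total dissipated: 52.860 μJ

Answer: 52.86 μJ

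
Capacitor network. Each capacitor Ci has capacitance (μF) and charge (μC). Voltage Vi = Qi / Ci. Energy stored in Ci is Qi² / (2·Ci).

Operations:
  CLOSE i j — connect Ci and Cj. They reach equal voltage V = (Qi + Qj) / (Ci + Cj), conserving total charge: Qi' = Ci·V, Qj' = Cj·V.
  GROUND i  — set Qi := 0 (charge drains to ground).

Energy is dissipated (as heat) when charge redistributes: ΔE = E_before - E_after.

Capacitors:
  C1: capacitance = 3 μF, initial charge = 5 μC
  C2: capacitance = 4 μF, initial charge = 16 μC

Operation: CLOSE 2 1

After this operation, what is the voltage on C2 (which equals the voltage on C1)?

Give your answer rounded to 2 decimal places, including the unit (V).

Answer: 3.00 V

Derivation:
Initial: C1(3μF, Q=5μC, V=1.67V), C2(4μF, Q=16μC, V=4.00V)
Op 1: CLOSE 2-1: Q_total=21.00, C_total=7.00, V=3.00; Q2=12.00, Q1=9.00; dissipated=4.667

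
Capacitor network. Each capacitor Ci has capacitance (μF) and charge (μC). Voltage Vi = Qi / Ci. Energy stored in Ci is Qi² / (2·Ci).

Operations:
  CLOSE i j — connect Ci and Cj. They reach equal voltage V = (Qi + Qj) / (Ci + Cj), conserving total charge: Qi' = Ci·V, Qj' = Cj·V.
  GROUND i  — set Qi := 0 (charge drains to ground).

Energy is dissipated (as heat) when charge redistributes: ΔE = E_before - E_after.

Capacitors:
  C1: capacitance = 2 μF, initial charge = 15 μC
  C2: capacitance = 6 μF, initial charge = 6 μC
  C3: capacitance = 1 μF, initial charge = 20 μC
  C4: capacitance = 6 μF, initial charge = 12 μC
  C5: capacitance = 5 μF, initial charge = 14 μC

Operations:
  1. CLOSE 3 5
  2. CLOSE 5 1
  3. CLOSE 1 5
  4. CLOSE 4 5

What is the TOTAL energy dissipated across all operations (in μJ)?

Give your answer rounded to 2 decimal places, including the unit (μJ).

Answer: 149.61 μJ

Derivation:
Initial: C1(2μF, Q=15μC, V=7.50V), C2(6μF, Q=6μC, V=1.00V), C3(1μF, Q=20μC, V=20.00V), C4(6μF, Q=12μC, V=2.00V), C5(5μF, Q=14μC, V=2.80V)
Op 1: CLOSE 3-5: Q_total=34.00, C_total=6.00, V=5.67; Q3=5.67, Q5=28.33; dissipated=123.267
Op 2: CLOSE 5-1: Q_total=43.33, C_total=7.00, V=6.19; Q5=30.95, Q1=12.38; dissipated=2.401
Op 3: CLOSE 1-5: Q_total=43.33, C_total=7.00, V=6.19; Q1=12.38, Q5=30.95; dissipated=0.000
Op 4: CLOSE 4-5: Q_total=42.95, C_total=11.00, V=3.90; Q4=23.43, Q5=19.52; dissipated=23.946
Total dissipated: 149.613 μJ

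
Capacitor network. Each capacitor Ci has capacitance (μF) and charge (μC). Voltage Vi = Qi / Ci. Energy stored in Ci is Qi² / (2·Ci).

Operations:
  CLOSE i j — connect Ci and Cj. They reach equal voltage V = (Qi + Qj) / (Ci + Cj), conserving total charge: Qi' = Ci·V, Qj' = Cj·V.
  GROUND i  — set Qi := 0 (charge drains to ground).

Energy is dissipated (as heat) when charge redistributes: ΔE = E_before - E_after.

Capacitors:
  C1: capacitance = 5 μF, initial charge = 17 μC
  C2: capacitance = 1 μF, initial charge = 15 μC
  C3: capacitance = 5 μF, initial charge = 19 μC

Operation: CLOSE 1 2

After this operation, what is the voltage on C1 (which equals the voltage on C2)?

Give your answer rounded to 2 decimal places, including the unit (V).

Answer: 5.33 V

Derivation:
Initial: C1(5μF, Q=17μC, V=3.40V), C2(1μF, Q=15μC, V=15.00V), C3(5μF, Q=19μC, V=3.80V)
Op 1: CLOSE 1-2: Q_total=32.00, C_total=6.00, V=5.33; Q1=26.67, Q2=5.33; dissipated=56.067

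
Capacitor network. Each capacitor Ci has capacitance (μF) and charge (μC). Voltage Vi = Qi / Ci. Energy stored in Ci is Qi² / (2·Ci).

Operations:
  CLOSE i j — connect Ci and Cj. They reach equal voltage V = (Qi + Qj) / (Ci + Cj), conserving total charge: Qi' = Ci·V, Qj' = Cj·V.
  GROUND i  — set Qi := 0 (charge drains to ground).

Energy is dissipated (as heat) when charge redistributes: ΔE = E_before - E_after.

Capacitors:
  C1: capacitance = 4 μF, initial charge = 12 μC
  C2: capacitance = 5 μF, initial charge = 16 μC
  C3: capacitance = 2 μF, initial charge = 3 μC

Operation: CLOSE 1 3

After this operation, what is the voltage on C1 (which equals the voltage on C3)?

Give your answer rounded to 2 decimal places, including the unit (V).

Answer: 2.50 V

Derivation:
Initial: C1(4μF, Q=12μC, V=3.00V), C2(5μF, Q=16μC, V=3.20V), C3(2μF, Q=3μC, V=1.50V)
Op 1: CLOSE 1-3: Q_total=15.00, C_total=6.00, V=2.50; Q1=10.00, Q3=5.00; dissipated=1.500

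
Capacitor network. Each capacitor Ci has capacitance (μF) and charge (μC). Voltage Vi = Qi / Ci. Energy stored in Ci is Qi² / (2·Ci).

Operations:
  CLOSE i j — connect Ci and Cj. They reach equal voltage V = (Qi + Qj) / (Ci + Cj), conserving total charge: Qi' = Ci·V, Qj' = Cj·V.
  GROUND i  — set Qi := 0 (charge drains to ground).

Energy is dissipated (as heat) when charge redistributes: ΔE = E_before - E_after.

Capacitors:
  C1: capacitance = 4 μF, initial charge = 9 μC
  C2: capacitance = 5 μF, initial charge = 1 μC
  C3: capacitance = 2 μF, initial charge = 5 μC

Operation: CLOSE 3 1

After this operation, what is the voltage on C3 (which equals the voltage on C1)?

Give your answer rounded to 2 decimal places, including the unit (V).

Answer: 2.33 V

Derivation:
Initial: C1(4μF, Q=9μC, V=2.25V), C2(5μF, Q=1μC, V=0.20V), C3(2μF, Q=5μC, V=2.50V)
Op 1: CLOSE 3-1: Q_total=14.00, C_total=6.00, V=2.33; Q3=4.67, Q1=9.33; dissipated=0.042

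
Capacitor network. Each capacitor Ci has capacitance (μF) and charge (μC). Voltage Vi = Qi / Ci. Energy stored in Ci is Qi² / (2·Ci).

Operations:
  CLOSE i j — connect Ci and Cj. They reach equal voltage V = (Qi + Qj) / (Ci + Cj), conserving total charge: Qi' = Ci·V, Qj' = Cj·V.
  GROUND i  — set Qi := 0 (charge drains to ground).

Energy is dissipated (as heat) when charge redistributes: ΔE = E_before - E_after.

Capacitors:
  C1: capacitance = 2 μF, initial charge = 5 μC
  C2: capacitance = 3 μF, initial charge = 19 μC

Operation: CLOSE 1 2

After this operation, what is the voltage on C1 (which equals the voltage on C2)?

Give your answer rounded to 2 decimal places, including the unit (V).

Initial: C1(2μF, Q=5μC, V=2.50V), C2(3μF, Q=19μC, V=6.33V)
Op 1: CLOSE 1-2: Q_total=24.00, C_total=5.00, V=4.80; Q1=9.60, Q2=14.40; dissipated=8.817

Answer: 4.80 V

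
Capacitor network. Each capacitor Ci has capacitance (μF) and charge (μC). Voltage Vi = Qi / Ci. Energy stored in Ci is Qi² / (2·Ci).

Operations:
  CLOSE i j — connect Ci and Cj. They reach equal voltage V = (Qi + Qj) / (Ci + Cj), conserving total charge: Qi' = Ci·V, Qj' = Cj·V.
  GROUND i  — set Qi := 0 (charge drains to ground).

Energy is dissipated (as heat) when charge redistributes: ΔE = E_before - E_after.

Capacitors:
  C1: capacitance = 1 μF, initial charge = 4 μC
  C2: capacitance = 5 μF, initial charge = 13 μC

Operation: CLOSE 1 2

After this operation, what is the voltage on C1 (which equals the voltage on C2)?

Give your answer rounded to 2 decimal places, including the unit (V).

Initial: C1(1μF, Q=4μC, V=4.00V), C2(5μF, Q=13μC, V=2.60V)
Op 1: CLOSE 1-2: Q_total=17.00, C_total=6.00, V=2.83; Q1=2.83, Q2=14.17; dissipated=0.817

Answer: 2.83 V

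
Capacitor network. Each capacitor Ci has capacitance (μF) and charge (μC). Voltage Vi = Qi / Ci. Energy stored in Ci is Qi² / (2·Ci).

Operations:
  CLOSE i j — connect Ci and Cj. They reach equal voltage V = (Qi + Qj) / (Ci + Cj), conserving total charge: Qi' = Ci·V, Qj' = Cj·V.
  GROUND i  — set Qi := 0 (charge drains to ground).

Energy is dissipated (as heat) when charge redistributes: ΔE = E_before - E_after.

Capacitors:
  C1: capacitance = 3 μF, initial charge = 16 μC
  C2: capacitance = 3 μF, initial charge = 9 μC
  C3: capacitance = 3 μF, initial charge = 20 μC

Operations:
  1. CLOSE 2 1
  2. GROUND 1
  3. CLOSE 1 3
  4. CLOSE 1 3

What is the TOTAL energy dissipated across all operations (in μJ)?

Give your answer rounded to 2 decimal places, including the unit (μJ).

Answer: 63.46 μJ

Derivation:
Initial: C1(3μF, Q=16μC, V=5.33V), C2(3μF, Q=9μC, V=3.00V), C3(3μF, Q=20μC, V=6.67V)
Op 1: CLOSE 2-1: Q_total=25.00, C_total=6.00, V=4.17; Q2=12.50, Q1=12.50; dissipated=4.083
Op 2: GROUND 1: Q1=0; energy lost=26.042
Op 3: CLOSE 1-3: Q_total=20.00, C_total=6.00, V=3.33; Q1=10.00, Q3=10.00; dissipated=33.333
Op 4: CLOSE 1-3: Q_total=20.00, C_total=6.00, V=3.33; Q1=10.00, Q3=10.00; dissipated=0.000
Total dissipated: 63.458 μJ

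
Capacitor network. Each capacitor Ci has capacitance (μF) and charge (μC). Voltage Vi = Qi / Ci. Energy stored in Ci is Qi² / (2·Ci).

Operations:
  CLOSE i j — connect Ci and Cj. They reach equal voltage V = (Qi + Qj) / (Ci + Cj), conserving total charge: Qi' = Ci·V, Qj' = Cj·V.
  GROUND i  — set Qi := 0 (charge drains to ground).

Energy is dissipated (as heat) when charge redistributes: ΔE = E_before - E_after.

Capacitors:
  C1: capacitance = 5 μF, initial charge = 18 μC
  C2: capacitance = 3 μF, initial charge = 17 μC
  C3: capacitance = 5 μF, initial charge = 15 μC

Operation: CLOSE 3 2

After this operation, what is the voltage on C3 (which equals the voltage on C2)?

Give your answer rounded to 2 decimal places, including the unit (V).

Initial: C1(5μF, Q=18μC, V=3.60V), C2(3μF, Q=17μC, V=5.67V), C3(5μF, Q=15μC, V=3.00V)
Op 1: CLOSE 3-2: Q_total=32.00, C_total=8.00, V=4.00; Q3=20.00, Q2=12.00; dissipated=6.667

Answer: 4.00 V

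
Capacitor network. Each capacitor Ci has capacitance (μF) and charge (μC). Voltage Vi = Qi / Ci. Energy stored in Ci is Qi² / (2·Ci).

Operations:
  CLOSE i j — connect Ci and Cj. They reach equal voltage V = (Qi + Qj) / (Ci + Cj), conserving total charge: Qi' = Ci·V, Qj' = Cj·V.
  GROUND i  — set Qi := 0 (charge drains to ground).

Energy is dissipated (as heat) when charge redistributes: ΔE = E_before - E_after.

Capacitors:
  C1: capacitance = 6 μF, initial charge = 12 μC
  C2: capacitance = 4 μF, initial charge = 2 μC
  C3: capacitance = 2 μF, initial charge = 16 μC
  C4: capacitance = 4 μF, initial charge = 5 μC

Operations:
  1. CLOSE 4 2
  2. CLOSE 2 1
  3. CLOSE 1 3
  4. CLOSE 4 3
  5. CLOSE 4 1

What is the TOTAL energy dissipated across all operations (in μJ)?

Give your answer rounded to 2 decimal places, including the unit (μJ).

Answer: 39.56 μJ

Derivation:
Initial: C1(6μF, Q=12μC, V=2.00V), C2(4μF, Q=2μC, V=0.50V), C3(2μF, Q=16μC, V=8.00V), C4(4μF, Q=5μC, V=1.25V)
Op 1: CLOSE 4-2: Q_total=7.00, C_total=8.00, V=0.88; Q4=3.50, Q2=3.50; dissipated=0.562
Op 2: CLOSE 2-1: Q_total=15.50, C_total=10.00, V=1.55; Q2=6.20, Q1=9.30; dissipated=1.519
Op 3: CLOSE 1-3: Q_total=25.30, C_total=8.00, V=3.16; Q1=18.98, Q3=6.33; dissipated=31.202
Op 4: CLOSE 4-3: Q_total=9.82, C_total=6.00, V=1.64; Q4=6.55, Q3=3.27; dissipated=3.488
Op 5: CLOSE 4-1: Q_total=25.52, C_total=10.00, V=2.55; Q4=10.21, Q1=15.31; dissipated=2.791
Total dissipated: 39.562 μJ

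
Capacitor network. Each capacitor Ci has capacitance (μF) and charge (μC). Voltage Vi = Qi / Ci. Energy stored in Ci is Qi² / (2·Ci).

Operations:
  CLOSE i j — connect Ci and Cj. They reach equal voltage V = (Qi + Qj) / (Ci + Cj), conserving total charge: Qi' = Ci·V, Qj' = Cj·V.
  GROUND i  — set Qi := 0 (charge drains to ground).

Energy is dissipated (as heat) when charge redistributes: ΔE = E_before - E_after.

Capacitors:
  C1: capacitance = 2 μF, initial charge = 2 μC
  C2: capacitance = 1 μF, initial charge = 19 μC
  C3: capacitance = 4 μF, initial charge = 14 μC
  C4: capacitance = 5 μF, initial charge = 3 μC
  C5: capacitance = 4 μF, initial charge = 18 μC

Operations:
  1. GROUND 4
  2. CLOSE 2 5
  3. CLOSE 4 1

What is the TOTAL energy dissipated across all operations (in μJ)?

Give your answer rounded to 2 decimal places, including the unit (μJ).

Answer: 85.71 μJ

Derivation:
Initial: C1(2μF, Q=2μC, V=1.00V), C2(1μF, Q=19μC, V=19.00V), C3(4μF, Q=14μC, V=3.50V), C4(5μF, Q=3μC, V=0.60V), C5(4μF, Q=18μC, V=4.50V)
Op 1: GROUND 4: Q4=0; energy lost=0.900
Op 2: CLOSE 2-5: Q_total=37.00, C_total=5.00, V=7.40; Q2=7.40, Q5=29.60; dissipated=84.100
Op 3: CLOSE 4-1: Q_total=2.00, C_total=7.00, V=0.29; Q4=1.43, Q1=0.57; dissipated=0.714
Total dissipated: 85.714 μJ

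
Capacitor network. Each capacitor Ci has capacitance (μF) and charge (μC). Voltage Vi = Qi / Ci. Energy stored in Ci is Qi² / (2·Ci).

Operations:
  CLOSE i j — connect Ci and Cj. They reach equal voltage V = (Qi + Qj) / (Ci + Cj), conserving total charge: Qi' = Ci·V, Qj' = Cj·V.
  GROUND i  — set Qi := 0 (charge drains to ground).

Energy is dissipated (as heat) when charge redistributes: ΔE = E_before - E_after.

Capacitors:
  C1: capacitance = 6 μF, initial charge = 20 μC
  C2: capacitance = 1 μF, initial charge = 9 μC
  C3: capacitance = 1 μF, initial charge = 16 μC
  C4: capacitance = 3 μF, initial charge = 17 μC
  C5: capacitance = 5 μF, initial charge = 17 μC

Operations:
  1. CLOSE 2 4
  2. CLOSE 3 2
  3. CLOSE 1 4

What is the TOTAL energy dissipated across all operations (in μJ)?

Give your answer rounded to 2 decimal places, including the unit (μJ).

Answer: 36.76 μJ

Derivation:
Initial: C1(6μF, Q=20μC, V=3.33V), C2(1μF, Q=9μC, V=9.00V), C3(1μF, Q=16μC, V=16.00V), C4(3μF, Q=17μC, V=5.67V), C5(5μF, Q=17μC, V=3.40V)
Op 1: CLOSE 2-4: Q_total=26.00, C_total=4.00, V=6.50; Q2=6.50, Q4=19.50; dissipated=4.167
Op 2: CLOSE 3-2: Q_total=22.50, C_total=2.00, V=11.25; Q3=11.25, Q2=11.25; dissipated=22.562
Op 3: CLOSE 1-4: Q_total=39.50, C_total=9.00, V=4.39; Q1=26.33, Q4=13.17; dissipated=10.028
Total dissipated: 36.757 μJ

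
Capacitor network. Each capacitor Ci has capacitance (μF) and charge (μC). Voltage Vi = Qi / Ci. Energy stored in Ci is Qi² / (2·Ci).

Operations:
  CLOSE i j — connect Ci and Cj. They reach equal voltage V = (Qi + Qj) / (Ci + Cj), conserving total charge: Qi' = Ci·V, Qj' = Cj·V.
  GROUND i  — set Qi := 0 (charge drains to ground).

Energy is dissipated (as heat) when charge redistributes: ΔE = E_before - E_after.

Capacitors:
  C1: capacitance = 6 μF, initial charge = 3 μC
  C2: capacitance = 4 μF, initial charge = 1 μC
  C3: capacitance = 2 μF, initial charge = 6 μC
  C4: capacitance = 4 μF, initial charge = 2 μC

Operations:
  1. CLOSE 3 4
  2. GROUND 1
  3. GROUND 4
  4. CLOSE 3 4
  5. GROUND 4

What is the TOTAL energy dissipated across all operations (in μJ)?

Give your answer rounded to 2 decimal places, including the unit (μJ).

Answer: 10.05 μJ

Derivation:
Initial: C1(6μF, Q=3μC, V=0.50V), C2(4μF, Q=1μC, V=0.25V), C3(2μF, Q=6μC, V=3.00V), C4(4μF, Q=2μC, V=0.50V)
Op 1: CLOSE 3-4: Q_total=8.00, C_total=6.00, V=1.33; Q3=2.67, Q4=5.33; dissipated=4.167
Op 2: GROUND 1: Q1=0; energy lost=0.750
Op 3: GROUND 4: Q4=0; energy lost=3.556
Op 4: CLOSE 3-4: Q_total=2.67, C_total=6.00, V=0.44; Q3=0.89, Q4=1.78; dissipated=1.185
Op 5: GROUND 4: Q4=0; energy lost=0.395
Total dissipated: 10.052 μJ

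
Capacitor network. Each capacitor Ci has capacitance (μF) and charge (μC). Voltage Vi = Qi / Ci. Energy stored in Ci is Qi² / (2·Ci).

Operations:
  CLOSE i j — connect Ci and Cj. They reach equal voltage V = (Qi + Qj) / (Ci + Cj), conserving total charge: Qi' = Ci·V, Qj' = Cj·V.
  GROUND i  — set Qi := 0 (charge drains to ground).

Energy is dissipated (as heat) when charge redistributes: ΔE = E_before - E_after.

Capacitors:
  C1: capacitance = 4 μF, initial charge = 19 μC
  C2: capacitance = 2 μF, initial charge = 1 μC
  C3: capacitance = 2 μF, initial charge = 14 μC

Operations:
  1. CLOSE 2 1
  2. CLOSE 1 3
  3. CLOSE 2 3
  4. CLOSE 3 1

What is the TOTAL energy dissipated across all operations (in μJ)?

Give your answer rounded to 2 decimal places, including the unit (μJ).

Initial: C1(4μF, Q=19μC, V=4.75V), C2(2μF, Q=1μC, V=0.50V), C3(2μF, Q=14μC, V=7.00V)
Op 1: CLOSE 2-1: Q_total=20.00, C_total=6.00, V=3.33; Q2=6.67, Q1=13.33; dissipated=12.042
Op 2: CLOSE 1-3: Q_total=27.33, C_total=6.00, V=4.56; Q1=18.22, Q3=9.11; dissipated=8.963
Op 3: CLOSE 2-3: Q_total=15.78, C_total=4.00, V=3.94; Q2=7.89, Q3=7.89; dissipated=0.747
Op 4: CLOSE 3-1: Q_total=26.11, C_total=6.00, V=4.35; Q3=8.70, Q1=17.41; dissipated=0.249
Total dissipated: 22.001 μJ

Answer: 22.00 μJ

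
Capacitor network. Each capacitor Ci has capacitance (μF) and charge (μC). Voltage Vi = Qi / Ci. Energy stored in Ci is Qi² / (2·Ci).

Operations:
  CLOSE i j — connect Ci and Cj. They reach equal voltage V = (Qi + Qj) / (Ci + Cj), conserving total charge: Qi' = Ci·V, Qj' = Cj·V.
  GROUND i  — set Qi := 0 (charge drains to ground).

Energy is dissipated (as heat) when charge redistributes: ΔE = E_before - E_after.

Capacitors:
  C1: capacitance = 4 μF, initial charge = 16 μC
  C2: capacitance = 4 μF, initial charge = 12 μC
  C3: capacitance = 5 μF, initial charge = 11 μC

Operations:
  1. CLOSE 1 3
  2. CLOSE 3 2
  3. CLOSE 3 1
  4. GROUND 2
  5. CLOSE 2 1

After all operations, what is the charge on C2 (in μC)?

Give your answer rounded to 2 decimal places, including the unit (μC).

Answer: 6.00 μC

Derivation:
Initial: C1(4μF, Q=16μC, V=4.00V), C2(4μF, Q=12μC, V=3.00V), C3(5μF, Q=11μC, V=2.20V)
Op 1: CLOSE 1-3: Q_total=27.00, C_total=9.00, V=3.00; Q1=12.00, Q3=15.00; dissipated=3.600
Op 2: CLOSE 3-2: Q_total=27.00, C_total=9.00, V=3.00; Q3=15.00, Q2=12.00; dissipated=0.000
Op 3: CLOSE 3-1: Q_total=27.00, C_total=9.00, V=3.00; Q3=15.00, Q1=12.00; dissipated=0.000
Op 4: GROUND 2: Q2=0; energy lost=18.000
Op 5: CLOSE 2-1: Q_total=12.00, C_total=8.00, V=1.50; Q2=6.00, Q1=6.00; dissipated=9.000
Final charges: Q1=6.00, Q2=6.00, Q3=15.00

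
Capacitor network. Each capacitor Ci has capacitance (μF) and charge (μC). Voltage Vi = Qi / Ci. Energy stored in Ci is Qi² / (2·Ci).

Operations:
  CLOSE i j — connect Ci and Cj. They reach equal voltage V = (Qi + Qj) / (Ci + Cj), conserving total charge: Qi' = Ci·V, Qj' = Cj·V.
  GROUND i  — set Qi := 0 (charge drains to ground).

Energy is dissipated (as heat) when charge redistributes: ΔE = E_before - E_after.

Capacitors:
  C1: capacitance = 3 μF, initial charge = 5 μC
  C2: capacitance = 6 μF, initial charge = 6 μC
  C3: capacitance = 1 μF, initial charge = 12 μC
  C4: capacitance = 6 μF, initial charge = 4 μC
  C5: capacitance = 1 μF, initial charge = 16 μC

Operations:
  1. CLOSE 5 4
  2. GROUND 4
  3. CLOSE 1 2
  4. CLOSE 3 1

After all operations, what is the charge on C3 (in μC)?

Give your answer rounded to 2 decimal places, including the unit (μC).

Answer: 3.92 μC

Derivation:
Initial: C1(3μF, Q=5μC, V=1.67V), C2(6μF, Q=6μC, V=1.00V), C3(1μF, Q=12μC, V=12.00V), C4(6μF, Q=4μC, V=0.67V), C5(1μF, Q=16μC, V=16.00V)
Op 1: CLOSE 5-4: Q_total=20.00, C_total=7.00, V=2.86; Q5=2.86, Q4=17.14; dissipated=100.762
Op 2: GROUND 4: Q4=0; energy lost=24.490
Op 3: CLOSE 1-2: Q_total=11.00, C_total=9.00, V=1.22; Q1=3.67, Q2=7.33; dissipated=0.444
Op 4: CLOSE 3-1: Q_total=15.67, C_total=4.00, V=3.92; Q3=3.92, Q1=11.75; dissipated=43.560
Final charges: Q1=11.75, Q2=7.33, Q3=3.92, Q4=0.00, Q5=2.86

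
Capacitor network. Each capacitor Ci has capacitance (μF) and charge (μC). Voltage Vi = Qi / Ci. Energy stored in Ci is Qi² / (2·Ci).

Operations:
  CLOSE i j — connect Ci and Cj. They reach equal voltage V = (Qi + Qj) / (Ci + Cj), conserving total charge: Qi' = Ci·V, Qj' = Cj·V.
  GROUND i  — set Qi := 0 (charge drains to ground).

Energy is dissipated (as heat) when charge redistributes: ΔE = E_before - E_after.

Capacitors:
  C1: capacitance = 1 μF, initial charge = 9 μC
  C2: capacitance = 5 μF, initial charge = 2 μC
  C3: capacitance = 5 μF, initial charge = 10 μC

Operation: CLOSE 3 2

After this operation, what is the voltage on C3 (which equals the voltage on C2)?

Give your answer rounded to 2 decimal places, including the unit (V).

Initial: C1(1μF, Q=9μC, V=9.00V), C2(5μF, Q=2μC, V=0.40V), C3(5μF, Q=10μC, V=2.00V)
Op 1: CLOSE 3-2: Q_total=12.00, C_total=10.00, V=1.20; Q3=6.00, Q2=6.00; dissipated=3.200

Answer: 1.20 V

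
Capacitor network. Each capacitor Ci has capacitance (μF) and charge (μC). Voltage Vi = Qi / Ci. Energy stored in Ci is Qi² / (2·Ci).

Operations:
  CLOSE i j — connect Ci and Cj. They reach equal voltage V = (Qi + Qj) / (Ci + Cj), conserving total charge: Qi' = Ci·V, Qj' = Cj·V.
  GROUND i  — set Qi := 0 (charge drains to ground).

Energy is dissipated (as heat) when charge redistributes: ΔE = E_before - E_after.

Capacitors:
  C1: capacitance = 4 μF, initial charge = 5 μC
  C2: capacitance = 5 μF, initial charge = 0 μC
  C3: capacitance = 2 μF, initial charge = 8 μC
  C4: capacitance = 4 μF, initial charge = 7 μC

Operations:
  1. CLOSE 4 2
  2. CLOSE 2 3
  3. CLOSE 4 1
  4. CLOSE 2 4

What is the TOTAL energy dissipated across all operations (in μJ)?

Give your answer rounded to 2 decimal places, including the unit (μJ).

Answer: 11.56 μJ

Derivation:
Initial: C1(4μF, Q=5μC, V=1.25V), C2(5μF, Q=0μC, V=0.00V), C3(2μF, Q=8μC, V=4.00V), C4(4μF, Q=7μC, V=1.75V)
Op 1: CLOSE 4-2: Q_total=7.00, C_total=9.00, V=0.78; Q4=3.11, Q2=3.89; dissipated=3.403
Op 2: CLOSE 2-3: Q_total=11.89, C_total=7.00, V=1.70; Q2=8.49, Q3=3.40; dissipated=7.416
Op 3: CLOSE 4-1: Q_total=8.11, C_total=8.00, V=1.01; Q4=4.06, Q1=4.06; dissipated=0.223
Op 4: CLOSE 2-4: Q_total=12.55, C_total=9.00, V=1.39; Q2=6.97, Q4=5.58; dissipated=0.521
Total dissipated: 11.563 μJ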